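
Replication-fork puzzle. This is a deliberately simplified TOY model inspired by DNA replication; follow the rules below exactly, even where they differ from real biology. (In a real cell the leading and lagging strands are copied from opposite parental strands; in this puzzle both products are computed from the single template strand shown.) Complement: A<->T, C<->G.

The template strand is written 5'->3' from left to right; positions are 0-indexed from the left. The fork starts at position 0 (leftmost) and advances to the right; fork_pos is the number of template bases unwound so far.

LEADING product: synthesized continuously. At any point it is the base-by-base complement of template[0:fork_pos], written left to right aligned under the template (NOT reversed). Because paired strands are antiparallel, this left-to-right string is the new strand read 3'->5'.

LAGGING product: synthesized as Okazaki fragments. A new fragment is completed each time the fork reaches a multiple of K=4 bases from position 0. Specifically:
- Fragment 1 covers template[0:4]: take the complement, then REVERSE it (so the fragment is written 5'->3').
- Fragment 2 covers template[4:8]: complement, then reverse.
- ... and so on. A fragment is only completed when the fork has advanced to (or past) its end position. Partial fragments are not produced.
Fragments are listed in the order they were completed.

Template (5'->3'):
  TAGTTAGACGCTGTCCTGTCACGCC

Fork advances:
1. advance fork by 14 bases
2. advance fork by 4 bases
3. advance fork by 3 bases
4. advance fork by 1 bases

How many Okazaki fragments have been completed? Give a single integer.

Step 1: advance 14 -> fork_pos = 0 + 14 = 14. Reached multiple(s) of 4: 4, 8, 12 -> fragments 1-3 completed (3 total).
Step 2: advance 4 -> fork_pos = 14 + 4 = 18. Reached multiple(s) of 4: 16 -> fragment 4 completed (4 total).
Step 3: advance 3 -> fork_pos = 18 + 3 = 21. Reached multiple(s) of 4: 20 -> fragment 5 completed (5 total).
Step 4: advance 1 -> fork_pos = 21 + 1 = 22. Next multiple of 4 is 24 (not reached); still 5 fragment(s).
Check: final fork_pos = 22; the multiples of 4 that are <= 22 are 4..20 -> 22 // 4 = 5 completed fragment(s).

Answer: 5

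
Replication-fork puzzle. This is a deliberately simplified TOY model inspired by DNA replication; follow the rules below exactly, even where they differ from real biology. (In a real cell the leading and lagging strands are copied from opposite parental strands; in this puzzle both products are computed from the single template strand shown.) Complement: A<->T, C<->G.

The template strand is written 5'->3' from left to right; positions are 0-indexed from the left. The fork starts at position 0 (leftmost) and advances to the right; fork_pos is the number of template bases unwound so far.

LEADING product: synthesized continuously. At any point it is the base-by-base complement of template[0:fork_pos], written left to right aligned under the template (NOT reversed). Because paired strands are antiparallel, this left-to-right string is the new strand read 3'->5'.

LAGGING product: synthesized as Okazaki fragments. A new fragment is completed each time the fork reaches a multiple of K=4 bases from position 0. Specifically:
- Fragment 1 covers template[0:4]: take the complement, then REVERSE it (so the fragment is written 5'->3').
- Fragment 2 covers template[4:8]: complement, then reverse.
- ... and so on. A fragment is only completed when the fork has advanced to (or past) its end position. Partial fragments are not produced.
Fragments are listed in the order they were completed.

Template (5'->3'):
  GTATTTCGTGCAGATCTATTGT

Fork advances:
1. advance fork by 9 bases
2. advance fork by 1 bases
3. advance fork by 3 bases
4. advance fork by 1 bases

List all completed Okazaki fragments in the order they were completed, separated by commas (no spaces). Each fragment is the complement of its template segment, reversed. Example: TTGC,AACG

Answer: ATAC,CGAA,TGCA

Derivation:
Step 1: advance 9 -> fork_pos = 0 + 9 = 9. Reached multiple(s) of 4: 4, 8 -> fragments 1-2 completed (2 total).
Step 2: advance 1 -> fork_pos = 9 + 1 = 10. Next multiple of 4 is 12 (not reached); still 2 fragment(s).
Step 3: advance 3 -> fork_pos = 10 + 3 = 13. Reached multiple(s) of 4: 12 -> fragment 3 completed (3 total).
Step 4: advance 1 -> fork_pos = 13 + 1 = 14. Next multiple of 4 is 16 (not reached); still 3 fragment(s).
Final fork_pos = 14, so 3 fragment(s) are complete. Build each: template segment -> complement -> reverse.
Fragment 1: template[0:4] = GTAT -> complement CATA -> reversed ATAC
Fragment 2: template[4:8] = TTCG -> complement AAGC -> reversed CGAA
Fragment 3: template[8:12] = TGCA -> complement ACGT -> reversed TGCA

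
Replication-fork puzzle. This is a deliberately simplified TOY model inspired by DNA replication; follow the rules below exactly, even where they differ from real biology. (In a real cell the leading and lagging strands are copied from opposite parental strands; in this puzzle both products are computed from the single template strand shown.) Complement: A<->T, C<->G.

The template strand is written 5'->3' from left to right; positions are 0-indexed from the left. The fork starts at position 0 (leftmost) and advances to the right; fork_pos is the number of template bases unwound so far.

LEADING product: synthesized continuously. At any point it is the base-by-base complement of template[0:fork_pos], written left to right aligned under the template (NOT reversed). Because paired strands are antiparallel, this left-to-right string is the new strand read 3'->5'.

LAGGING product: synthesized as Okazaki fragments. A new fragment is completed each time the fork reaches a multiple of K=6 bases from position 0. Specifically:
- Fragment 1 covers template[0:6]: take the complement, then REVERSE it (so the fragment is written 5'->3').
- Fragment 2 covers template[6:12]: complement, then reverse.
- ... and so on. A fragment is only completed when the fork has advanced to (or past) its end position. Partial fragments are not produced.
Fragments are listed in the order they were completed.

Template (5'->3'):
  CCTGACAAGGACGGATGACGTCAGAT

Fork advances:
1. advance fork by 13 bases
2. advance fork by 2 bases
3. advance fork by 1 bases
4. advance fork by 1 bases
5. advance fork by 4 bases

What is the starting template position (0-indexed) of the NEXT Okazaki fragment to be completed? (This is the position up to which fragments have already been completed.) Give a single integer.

Step 1: advance 13 -> fork_pos = 0 + 13 = 13. Reached multiple(s) of 6: 6, 12 -> fragments 1-2 completed (2 total).
Step 2: advance 2 -> fork_pos = 13 + 2 = 15. Next multiple of 6 is 18 (not reached); still 2 fragment(s).
Step 3: advance 1 -> fork_pos = 15 + 1 = 16. Next multiple of 6 is 18 (not reached); still 2 fragment(s).
Step 4: advance 1 -> fork_pos = 16 + 1 = 17. Next multiple of 6 is 18 (not reached); still 2 fragment(s).
Step 5: advance 4 -> fork_pos = 17 + 4 = 21. Reached multiple(s) of 6: 18 -> fragment 3 completed (3 total).
3 fragment(s) completed, covering template[0:18] (3 x 6 = 18). The next fragment, fragment 4, covers template[18:24], so it starts at position 18.

Answer: 18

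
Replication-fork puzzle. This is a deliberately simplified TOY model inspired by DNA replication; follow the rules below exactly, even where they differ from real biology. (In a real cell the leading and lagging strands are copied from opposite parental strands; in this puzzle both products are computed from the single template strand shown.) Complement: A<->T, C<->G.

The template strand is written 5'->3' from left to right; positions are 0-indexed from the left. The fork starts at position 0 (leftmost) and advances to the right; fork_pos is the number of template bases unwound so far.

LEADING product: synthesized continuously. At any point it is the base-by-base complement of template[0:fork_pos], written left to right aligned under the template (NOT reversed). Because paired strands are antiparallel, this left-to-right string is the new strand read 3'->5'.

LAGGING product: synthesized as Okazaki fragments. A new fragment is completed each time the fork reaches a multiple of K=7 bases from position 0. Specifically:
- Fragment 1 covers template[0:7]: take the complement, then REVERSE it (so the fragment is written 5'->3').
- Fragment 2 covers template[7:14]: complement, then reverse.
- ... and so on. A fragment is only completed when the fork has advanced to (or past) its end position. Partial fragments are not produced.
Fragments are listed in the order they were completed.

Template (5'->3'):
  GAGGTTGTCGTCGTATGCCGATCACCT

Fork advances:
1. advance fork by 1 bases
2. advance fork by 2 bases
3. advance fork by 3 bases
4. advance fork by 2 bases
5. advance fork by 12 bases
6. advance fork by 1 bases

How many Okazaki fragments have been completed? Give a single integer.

Step 1: advance 1 -> fork_pos = 0 + 1 = 1. Next multiple of 7 is 7 (not reached); still 0 fragment(s).
Step 2: advance 2 -> fork_pos = 1 + 2 = 3. Next multiple of 7 is 7 (not reached); still 0 fragment(s).
Step 3: advance 3 -> fork_pos = 3 + 3 = 6. Next multiple of 7 is 7 (not reached); still 0 fragment(s).
Step 4: advance 2 -> fork_pos = 6 + 2 = 8. Reached multiple(s) of 7: 7 -> fragment 1 completed (1 total).
Step 5: advance 12 -> fork_pos = 8 + 12 = 20. Reached multiple(s) of 7: 14 -> fragment 2 completed (2 total).
Step 6: advance 1 -> fork_pos = 20 + 1 = 21. Reached multiple(s) of 7: 21 -> fragment 3 completed (3 total).
Check: final fork_pos = 21; the multiples of 7 that are <= 21 are 7..21 -> 21 // 7 = 3 completed fragment(s).

Answer: 3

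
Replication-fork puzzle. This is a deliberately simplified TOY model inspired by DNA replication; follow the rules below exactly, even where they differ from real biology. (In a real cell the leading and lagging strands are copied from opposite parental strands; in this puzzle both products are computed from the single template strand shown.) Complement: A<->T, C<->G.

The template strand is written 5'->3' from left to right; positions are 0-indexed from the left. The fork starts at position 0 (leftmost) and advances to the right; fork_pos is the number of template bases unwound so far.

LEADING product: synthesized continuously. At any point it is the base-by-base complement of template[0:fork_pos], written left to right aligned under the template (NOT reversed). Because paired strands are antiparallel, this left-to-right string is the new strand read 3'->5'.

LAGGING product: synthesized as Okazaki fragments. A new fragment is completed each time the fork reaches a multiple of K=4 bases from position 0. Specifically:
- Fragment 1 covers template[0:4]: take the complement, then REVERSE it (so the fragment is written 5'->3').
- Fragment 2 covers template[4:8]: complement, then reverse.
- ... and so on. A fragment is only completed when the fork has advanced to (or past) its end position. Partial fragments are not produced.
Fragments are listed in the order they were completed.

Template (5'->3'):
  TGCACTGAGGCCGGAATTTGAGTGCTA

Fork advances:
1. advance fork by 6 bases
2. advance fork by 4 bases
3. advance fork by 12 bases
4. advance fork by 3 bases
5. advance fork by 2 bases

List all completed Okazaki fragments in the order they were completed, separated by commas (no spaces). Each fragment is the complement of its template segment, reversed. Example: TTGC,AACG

Step 1: advance 6 -> fork_pos = 0 + 6 = 6. Reached multiple(s) of 4: 4 -> fragment 1 completed (1 total).
Step 2: advance 4 -> fork_pos = 6 + 4 = 10. Reached multiple(s) of 4: 8 -> fragment 2 completed (2 total).
Step 3: advance 12 -> fork_pos = 10 + 12 = 22. Reached multiple(s) of 4: 12, 16, 20 -> fragments 3-5 completed (5 total).
Step 4: advance 3 -> fork_pos = 22 + 3 = 25. Reached multiple(s) of 4: 24 -> fragment 6 completed (6 total).
Step 5: advance 2 -> fork_pos = 25 + 2 = 27. Next multiple of 4 is 28 (not reached); still 6 fragment(s).
Final fork_pos = 27, so 6 fragment(s) are complete. Build each: template segment -> complement -> reverse.
Fragment 1: template[0:4] = TGCA -> complement ACGT -> reversed TGCA
Fragment 2: template[4:8] = CTGA -> complement GACT -> reversed TCAG
Fragment 3: template[8:12] = GGCC -> complement CCGG -> reversed GGCC
Fragment 4: template[12:16] = GGAA -> complement CCTT -> reversed TTCC
Fragment 5: template[16:20] = TTTG -> complement AAAC -> reversed CAAA
Fragment 6: template[20:24] = AGTG -> complement TCAC -> reversed CACT

Answer: TGCA,TCAG,GGCC,TTCC,CAAA,CACT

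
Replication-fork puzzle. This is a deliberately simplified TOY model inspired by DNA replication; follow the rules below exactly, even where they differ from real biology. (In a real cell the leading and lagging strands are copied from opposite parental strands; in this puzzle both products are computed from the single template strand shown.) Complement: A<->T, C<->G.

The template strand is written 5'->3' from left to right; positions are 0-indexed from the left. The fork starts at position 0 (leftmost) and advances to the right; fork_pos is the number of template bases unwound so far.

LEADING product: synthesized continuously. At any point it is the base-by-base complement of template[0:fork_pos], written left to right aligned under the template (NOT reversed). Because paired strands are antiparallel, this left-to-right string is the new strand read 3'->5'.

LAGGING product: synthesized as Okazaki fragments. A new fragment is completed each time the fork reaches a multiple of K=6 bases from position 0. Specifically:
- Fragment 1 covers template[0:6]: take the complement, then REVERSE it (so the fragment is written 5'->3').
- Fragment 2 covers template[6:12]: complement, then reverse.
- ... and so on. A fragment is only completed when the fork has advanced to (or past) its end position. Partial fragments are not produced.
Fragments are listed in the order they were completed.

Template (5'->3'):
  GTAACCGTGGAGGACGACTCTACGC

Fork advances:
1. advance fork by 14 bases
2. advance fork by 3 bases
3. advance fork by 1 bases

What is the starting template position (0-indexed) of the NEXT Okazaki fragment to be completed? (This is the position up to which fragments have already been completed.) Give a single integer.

Answer: 18

Derivation:
Step 1: advance 14 -> fork_pos = 0 + 14 = 14. Reached multiple(s) of 6: 6, 12 -> fragments 1-2 completed (2 total).
Step 2: advance 3 -> fork_pos = 14 + 3 = 17. Next multiple of 6 is 18 (not reached); still 2 fragment(s).
Step 3: advance 1 -> fork_pos = 17 + 1 = 18. Reached multiple(s) of 6: 18 -> fragment 3 completed (3 total).
3 fragment(s) completed, covering template[0:18] (3 x 6 = 18). The next fragment, fragment 4, covers template[18:24], so it starts at position 18.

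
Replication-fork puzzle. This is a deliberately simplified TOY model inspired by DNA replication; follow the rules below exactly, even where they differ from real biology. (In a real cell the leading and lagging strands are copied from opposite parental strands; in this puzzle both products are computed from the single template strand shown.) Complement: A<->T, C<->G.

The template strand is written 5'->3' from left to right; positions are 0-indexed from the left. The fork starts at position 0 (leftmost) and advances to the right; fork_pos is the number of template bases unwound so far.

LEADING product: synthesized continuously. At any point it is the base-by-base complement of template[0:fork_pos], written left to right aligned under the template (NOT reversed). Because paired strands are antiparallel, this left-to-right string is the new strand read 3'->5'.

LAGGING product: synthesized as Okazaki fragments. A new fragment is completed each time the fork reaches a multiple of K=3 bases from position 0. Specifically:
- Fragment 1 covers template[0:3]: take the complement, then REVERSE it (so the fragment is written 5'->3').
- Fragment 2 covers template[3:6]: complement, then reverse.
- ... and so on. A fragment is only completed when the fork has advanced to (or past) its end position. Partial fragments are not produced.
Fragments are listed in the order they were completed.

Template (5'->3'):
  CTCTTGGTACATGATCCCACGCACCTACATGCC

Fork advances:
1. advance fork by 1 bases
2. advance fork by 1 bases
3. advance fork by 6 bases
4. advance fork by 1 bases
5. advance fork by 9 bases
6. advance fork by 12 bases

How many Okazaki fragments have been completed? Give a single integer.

Step 1: advance 1 -> fork_pos = 0 + 1 = 1. Next multiple of 3 is 3 (not reached); still 0 fragment(s).
Step 2: advance 1 -> fork_pos = 1 + 1 = 2. Next multiple of 3 is 3 (not reached); still 0 fragment(s).
Step 3: advance 6 -> fork_pos = 2 + 6 = 8. Reached multiple(s) of 3: 3, 6 -> fragments 1-2 completed (2 total).
Step 4: advance 1 -> fork_pos = 8 + 1 = 9. Reached multiple(s) of 3: 9 -> fragment 3 completed (3 total).
Step 5: advance 9 -> fork_pos = 9 + 9 = 18. Reached multiple(s) of 3: 12, 15, 18 -> fragments 4-6 completed (6 total).
Step 6: advance 12 -> fork_pos = 18 + 12 = 30. Reached multiple(s) of 3: 21, 24, 27, 30 -> fragments 7-10 completed (10 total).
Check: final fork_pos = 30; the multiples of 3 that are <= 30 are 3..30 -> 30 // 3 = 10 completed fragment(s).

Answer: 10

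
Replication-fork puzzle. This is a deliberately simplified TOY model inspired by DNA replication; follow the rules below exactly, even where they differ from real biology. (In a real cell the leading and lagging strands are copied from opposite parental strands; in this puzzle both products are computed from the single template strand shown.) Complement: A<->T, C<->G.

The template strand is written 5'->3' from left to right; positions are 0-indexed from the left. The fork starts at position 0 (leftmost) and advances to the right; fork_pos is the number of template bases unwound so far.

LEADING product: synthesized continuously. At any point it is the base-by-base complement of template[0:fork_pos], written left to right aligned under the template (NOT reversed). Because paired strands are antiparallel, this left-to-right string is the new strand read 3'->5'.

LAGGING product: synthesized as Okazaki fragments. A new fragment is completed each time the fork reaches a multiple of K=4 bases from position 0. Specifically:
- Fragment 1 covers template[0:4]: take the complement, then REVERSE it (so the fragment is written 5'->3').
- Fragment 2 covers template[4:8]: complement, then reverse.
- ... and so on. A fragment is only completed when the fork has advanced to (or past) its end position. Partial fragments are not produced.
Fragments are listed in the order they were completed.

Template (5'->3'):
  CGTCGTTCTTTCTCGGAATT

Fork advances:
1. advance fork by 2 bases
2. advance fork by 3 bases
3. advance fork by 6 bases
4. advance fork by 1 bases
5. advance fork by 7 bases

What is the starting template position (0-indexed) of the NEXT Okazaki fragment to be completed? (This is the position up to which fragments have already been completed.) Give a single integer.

Answer: 16

Derivation:
Step 1: advance 2 -> fork_pos = 0 + 2 = 2. Next multiple of 4 is 4 (not reached); still 0 fragment(s).
Step 2: advance 3 -> fork_pos = 2 + 3 = 5. Reached multiple(s) of 4: 4 -> fragment 1 completed (1 total).
Step 3: advance 6 -> fork_pos = 5 + 6 = 11. Reached multiple(s) of 4: 8 -> fragment 2 completed (2 total).
Step 4: advance 1 -> fork_pos = 11 + 1 = 12. Reached multiple(s) of 4: 12 -> fragment 3 completed (3 total).
Step 5: advance 7 -> fork_pos = 12 + 7 = 19. Reached multiple(s) of 4: 16 -> fragment 4 completed (4 total).
4 fragment(s) completed, covering template[0:16] (4 x 4 = 16). The next fragment, fragment 5, covers template[16:20], so it starts at position 16.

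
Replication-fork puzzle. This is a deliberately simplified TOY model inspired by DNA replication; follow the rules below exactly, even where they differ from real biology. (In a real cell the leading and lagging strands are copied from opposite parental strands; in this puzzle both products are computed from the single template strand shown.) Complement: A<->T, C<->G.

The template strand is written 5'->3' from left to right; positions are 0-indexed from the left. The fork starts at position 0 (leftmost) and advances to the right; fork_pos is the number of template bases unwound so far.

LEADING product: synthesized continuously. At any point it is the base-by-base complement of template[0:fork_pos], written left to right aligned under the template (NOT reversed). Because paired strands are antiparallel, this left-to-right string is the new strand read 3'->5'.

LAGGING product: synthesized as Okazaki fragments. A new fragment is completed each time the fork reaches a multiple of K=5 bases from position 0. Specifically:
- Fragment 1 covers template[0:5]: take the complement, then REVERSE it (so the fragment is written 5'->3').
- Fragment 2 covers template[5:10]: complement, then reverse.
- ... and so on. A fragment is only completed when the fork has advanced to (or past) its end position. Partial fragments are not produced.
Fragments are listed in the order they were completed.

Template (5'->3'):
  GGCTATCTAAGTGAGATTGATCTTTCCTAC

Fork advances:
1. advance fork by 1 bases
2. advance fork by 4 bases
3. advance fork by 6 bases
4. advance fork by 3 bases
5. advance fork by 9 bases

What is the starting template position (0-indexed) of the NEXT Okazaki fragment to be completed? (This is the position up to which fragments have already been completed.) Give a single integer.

Answer: 20

Derivation:
Step 1: advance 1 -> fork_pos = 0 + 1 = 1. Next multiple of 5 is 5 (not reached); still 0 fragment(s).
Step 2: advance 4 -> fork_pos = 1 + 4 = 5. Reached multiple(s) of 5: 5 -> fragment 1 completed (1 total).
Step 3: advance 6 -> fork_pos = 5 + 6 = 11. Reached multiple(s) of 5: 10 -> fragment 2 completed (2 total).
Step 4: advance 3 -> fork_pos = 11 + 3 = 14. Next multiple of 5 is 15 (not reached); still 2 fragment(s).
Step 5: advance 9 -> fork_pos = 14 + 9 = 23. Reached multiple(s) of 5: 15, 20 -> fragments 3-4 completed (4 total).
4 fragment(s) completed, covering template[0:20] (4 x 5 = 20). The next fragment, fragment 5, covers template[20:25], so it starts at position 20.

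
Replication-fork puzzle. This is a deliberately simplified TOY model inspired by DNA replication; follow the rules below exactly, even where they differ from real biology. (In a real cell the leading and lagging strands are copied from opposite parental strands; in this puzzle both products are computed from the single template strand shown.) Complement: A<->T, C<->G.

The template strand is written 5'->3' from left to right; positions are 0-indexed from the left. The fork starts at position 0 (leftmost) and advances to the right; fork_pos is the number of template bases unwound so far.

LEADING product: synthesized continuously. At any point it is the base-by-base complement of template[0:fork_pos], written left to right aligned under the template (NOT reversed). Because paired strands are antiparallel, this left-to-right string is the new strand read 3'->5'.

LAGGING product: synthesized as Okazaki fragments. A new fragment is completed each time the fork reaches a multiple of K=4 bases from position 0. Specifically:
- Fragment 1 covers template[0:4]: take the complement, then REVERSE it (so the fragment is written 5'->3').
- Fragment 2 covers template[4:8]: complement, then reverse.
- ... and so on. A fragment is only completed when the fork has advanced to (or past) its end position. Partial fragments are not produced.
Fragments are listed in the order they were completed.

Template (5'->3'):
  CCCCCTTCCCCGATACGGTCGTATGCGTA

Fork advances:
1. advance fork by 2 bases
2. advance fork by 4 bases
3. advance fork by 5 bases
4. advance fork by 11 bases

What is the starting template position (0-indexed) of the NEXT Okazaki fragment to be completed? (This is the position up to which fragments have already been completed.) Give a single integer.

Answer: 20

Derivation:
Step 1: advance 2 -> fork_pos = 0 + 2 = 2. Next multiple of 4 is 4 (not reached); still 0 fragment(s).
Step 2: advance 4 -> fork_pos = 2 + 4 = 6. Reached multiple(s) of 4: 4 -> fragment 1 completed (1 total).
Step 3: advance 5 -> fork_pos = 6 + 5 = 11. Reached multiple(s) of 4: 8 -> fragment 2 completed (2 total).
Step 4: advance 11 -> fork_pos = 11 + 11 = 22. Reached multiple(s) of 4: 12, 16, 20 -> fragments 3-5 completed (5 total).
5 fragment(s) completed, covering template[0:20] (5 x 4 = 20). The next fragment, fragment 6, covers template[20:24], so it starts at position 20.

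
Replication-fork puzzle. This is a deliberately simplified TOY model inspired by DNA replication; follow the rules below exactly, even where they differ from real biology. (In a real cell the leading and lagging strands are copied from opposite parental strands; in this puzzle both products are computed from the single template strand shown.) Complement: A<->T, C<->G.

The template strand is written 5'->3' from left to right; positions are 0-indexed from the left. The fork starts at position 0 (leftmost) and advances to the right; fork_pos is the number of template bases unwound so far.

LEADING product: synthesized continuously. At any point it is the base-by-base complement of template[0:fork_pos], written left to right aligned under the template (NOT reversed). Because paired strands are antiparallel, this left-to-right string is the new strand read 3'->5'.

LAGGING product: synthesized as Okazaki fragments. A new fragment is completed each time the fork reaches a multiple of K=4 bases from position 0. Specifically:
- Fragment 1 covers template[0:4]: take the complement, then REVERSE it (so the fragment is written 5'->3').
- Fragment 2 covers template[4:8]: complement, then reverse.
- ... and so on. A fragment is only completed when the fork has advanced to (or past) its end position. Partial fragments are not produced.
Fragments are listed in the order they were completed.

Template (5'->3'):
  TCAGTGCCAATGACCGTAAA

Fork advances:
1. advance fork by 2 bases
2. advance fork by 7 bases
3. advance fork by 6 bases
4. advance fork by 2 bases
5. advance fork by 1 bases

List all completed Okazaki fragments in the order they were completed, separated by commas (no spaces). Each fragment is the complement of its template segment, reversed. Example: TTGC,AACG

Step 1: advance 2 -> fork_pos = 0 + 2 = 2. Next multiple of 4 is 4 (not reached); still 0 fragment(s).
Step 2: advance 7 -> fork_pos = 2 + 7 = 9. Reached multiple(s) of 4: 4, 8 -> fragments 1-2 completed (2 total).
Step 3: advance 6 -> fork_pos = 9 + 6 = 15. Reached multiple(s) of 4: 12 -> fragment 3 completed (3 total).
Step 4: advance 2 -> fork_pos = 15 + 2 = 17. Reached multiple(s) of 4: 16 -> fragment 4 completed (4 total).
Step 5: advance 1 -> fork_pos = 17 + 1 = 18. Next multiple of 4 is 20 (not reached); still 4 fragment(s).
Final fork_pos = 18, so 4 fragment(s) are complete. Build each: template segment -> complement -> reverse.
Fragment 1: template[0:4] = TCAG -> complement AGTC -> reversed CTGA
Fragment 2: template[4:8] = TGCC -> complement ACGG -> reversed GGCA
Fragment 3: template[8:12] = AATG -> complement TTAC -> reversed CATT
Fragment 4: template[12:16] = ACCG -> complement TGGC -> reversed CGGT

Answer: CTGA,GGCA,CATT,CGGT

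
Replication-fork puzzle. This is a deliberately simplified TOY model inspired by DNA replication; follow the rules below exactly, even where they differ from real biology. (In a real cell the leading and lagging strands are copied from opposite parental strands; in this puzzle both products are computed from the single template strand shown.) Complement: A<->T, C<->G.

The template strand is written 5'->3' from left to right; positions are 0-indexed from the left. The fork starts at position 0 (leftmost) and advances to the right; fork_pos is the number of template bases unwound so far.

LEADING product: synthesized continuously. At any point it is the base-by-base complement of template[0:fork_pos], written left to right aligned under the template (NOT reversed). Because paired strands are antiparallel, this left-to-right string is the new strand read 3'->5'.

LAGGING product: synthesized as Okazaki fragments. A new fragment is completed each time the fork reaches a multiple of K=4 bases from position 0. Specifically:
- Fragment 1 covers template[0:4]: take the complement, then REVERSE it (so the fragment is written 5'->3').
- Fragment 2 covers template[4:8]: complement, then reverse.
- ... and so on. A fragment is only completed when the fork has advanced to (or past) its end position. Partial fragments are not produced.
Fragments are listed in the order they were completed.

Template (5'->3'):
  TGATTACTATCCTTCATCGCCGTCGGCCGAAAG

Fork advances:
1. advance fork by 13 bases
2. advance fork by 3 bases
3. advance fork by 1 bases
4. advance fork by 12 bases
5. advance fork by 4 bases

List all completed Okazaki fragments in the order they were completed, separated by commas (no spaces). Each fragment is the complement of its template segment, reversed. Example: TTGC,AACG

Step 1: advance 13 -> fork_pos = 0 + 13 = 13. Reached multiple(s) of 4: 4, 8, 12 -> fragments 1-3 completed (3 total).
Step 2: advance 3 -> fork_pos = 13 + 3 = 16. Reached multiple(s) of 4: 16 -> fragment 4 completed (4 total).
Step 3: advance 1 -> fork_pos = 16 + 1 = 17. Next multiple of 4 is 20 (not reached); still 4 fragment(s).
Step 4: advance 12 -> fork_pos = 17 + 12 = 29. Reached multiple(s) of 4: 20, 24, 28 -> fragments 5-7 completed (7 total).
Step 5: advance 4 -> fork_pos = 29 + 4 = 33. Reached multiple(s) of 4: 32 -> fragment 8 completed (8 total).
Final fork_pos = 33, so 8 fragment(s) are complete. Build each: template segment -> complement -> reverse.
Fragment 1: template[0:4] = TGAT -> complement ACTA -> reversed ATCA
Fragment 2: template[4:8] = TACT -> complement ATGA -> reversed AGTA
Fragment 3: template[8:12] = ATCC -> complement TAGG -> reversed GGAT
Fragment 4: template[12:16] = TTCA -> complement AAGT -> reversed TGAA
Fragment 5: template[16:20] = TCGC -> complement AGCG -> reversed GCGA
Fragment 6: template[20:24] = CGTC -> complement GCAG -> reversed GACG
Fragment 7: template[24:28] = GGCC -> complement CCGG -> reversed GGCC
Fragment 8: template[28:32] = GAAA -> complement CTTT -> reversed TTTC

Answer: ATCA,AGTA,GGAT,TGAA,GCGA,GACG,GGCC,TTTC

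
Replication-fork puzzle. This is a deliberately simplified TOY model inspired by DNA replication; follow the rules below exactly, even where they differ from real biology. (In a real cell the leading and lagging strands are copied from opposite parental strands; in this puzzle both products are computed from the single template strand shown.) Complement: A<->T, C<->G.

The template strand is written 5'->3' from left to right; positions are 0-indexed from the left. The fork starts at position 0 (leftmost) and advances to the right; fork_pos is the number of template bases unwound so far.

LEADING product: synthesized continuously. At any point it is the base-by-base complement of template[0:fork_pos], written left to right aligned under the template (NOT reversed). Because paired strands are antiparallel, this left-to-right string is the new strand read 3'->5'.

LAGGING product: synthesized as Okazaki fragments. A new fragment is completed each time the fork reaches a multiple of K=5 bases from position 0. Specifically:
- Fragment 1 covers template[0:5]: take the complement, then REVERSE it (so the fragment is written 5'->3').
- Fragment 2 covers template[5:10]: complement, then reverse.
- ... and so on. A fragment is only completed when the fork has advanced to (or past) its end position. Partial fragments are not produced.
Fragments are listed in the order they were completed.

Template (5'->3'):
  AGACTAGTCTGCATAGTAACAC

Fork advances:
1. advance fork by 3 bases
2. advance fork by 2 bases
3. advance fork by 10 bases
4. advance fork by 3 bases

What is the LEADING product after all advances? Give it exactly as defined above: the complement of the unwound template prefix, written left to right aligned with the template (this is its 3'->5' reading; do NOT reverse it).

Answer: TCTGATCAGACGTATCAT

Derivation:
Step 1: advance 3 -> fork_pos = 0 + 3 = 3.
Step 2: advance 2 -> fork_pos = 3 + 2 = 5.
Step 3: advance 10 -> fork_pos = 5 + 10 = 15.
Step 4: advance 3 -> fork_pos = 15 + 3 = 18.
Unwound prefix: template[0:18] = AGACTAGTCTGCATAGTA
Complement it base by base (A<->T, C<->G), keeping left-to-right order:
  [0:5] AGACT -> TCTGA
  [5:10] AGTCT -> TCAGA
  [10:15] GCATA -> CGTAT
  [15:18] GTA -> CAT
Concatenate: TCTGATCAGACGTATCAT (length 18; written aligned with the template, i.e. 3'->5').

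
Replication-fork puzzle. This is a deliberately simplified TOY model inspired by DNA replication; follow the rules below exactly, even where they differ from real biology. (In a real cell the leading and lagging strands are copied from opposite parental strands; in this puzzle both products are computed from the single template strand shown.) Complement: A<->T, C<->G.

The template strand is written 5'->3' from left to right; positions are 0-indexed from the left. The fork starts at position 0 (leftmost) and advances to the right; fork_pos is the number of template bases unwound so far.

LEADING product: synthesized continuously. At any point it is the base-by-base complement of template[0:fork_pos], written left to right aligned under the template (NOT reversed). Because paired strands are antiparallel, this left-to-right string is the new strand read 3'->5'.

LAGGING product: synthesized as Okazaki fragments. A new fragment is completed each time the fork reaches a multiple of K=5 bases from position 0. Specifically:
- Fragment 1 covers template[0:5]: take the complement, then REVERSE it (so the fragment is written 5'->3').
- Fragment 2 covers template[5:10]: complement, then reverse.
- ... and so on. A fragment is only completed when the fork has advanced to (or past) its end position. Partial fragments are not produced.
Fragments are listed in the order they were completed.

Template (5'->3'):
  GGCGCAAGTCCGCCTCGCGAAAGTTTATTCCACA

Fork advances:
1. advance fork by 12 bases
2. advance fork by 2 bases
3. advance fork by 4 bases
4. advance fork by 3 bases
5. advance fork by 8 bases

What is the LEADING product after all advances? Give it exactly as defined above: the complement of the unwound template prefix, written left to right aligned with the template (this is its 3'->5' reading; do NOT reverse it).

Answer: CCGCGTTCAGGCGGAGCGCTTTCAAATAA

Derivation:
Step 1: advance 12 -> fork_pos = 0 + 12 = 12.
Step 2: advance 2 -> fork_pos = 12 + 2 = 14.
Step 3: advance 4 -> fork_pos = 14 + 4 = 18.
Step 4: advance 3 -> fork_pos = 18 + 3 = 21.
Step 5: advance 8 -> fork_pos = 21 + 8 = 29.
Unwound prefix: template[0:29] = GGCGCAAGTCCGCCTCGCGAAAGTTTATT
Complement it base by base (A<->T, C<->G), keeping left-to-right order:
  [0:5] GGCGC -> CCGCG
  [5:10] AAGTC -> TTCAG
  [10:15] CGCCT -> GCGGA
  [15:20] CGCGA -> GCGCT
  [20:25] AAGTT -> TTCAA
  [25:29] TATT -> ATAA
Concatenate: CCGCGTTCAGGCGGAGCGCTTTCAAATAA (length 29; written aligned with the template, i.e. 3'->5').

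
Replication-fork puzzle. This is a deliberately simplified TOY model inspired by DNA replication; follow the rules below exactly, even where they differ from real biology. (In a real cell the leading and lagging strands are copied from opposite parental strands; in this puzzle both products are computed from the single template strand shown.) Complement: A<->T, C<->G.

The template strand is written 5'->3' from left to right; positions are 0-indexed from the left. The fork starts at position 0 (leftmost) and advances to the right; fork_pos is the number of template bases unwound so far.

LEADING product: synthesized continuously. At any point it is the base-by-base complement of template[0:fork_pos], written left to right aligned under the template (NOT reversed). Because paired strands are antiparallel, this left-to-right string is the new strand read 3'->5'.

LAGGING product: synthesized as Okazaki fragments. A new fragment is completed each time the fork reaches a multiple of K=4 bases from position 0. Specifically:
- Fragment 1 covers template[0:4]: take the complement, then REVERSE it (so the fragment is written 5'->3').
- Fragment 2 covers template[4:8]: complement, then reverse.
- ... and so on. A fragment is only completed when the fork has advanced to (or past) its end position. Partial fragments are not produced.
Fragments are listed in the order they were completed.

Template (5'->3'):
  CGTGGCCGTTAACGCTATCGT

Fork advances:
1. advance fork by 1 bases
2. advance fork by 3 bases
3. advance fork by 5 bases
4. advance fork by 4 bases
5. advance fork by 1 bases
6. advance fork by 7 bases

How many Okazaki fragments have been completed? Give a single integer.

Answer: 5

Derivation:
Step 1: advance 1 -> fork_pos = 0 + 1 = 1. Next multiple of 4 is 4 (not reached); still 0 fragment(s).
Step 2: advance 3 -> fork_pos = 1 + 3 = 4. Reached multiple(s) of 4: 4 -> fragment 1 completed (1 total).
Step 3: advance 5 -> fork_pos = 4 + 5 = 9. Reached multiple(s) of 4: 8 -> fragment 2 completed (2 total).
Step 4: advance 4 -> fork_pos = 9 + 4 = 13. Reached multiple(s) of 4: 12 -> fragment 3 completed (3 total).
Step 5: advance 1 -> fork_pos = 13 + 1 = 14. Next multiple of 4 is 16 (not reached); still 3 fragment(s).
Step 6: advance 7 -> fork_pos = 14 + 7 = 21. Reached multiple(s) of 4: 16, 20 -> fragments 4-5 completed (5 total).
Check: final fork_pos = 21; the multiples of 4 that are <= 21 are 4..20 -> 21 // 4 = 5 completed fragment(s).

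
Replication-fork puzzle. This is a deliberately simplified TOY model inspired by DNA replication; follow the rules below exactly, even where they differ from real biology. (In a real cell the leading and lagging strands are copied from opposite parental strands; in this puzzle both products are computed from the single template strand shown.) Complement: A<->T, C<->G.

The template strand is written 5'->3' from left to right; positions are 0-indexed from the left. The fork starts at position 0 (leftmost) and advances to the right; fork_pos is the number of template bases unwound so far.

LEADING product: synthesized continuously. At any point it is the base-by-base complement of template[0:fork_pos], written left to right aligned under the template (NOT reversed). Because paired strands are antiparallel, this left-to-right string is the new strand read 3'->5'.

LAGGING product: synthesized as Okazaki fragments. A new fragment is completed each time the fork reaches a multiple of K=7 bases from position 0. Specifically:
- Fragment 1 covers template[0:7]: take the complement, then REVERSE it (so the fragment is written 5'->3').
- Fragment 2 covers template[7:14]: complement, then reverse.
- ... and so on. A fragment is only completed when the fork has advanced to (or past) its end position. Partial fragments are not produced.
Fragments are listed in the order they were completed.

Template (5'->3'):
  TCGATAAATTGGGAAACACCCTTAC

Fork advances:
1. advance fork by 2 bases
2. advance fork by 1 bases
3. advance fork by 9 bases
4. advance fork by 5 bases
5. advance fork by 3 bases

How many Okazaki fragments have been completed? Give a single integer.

Step 1: advance 2 -> fork_pos = 0 + 2 = 2. Next multiple of 7 is 7 (not reached); still 0 fragment(s).
Step 2: advance 1 -> fork_pos = 2 + 1 = 3. Next multiple of 7 is 7 (not reached); still 0 fragment(s).
Step 3: advance 9 -> fork_pos = 3 + 9 = 12. Reached multiple(s) of 7: 7 -> fragment 1 completed (1 total).
Step 4: advance 5 -> fork_pos = 12 + 5 = 17. Reached multiple(s) of 7: 14 -> fragment 2 completed (2 total).
Step 5: advance 3 -> fork_pos = 17 + 3 = 20. Next multiple of 7 is 21 (not reached); still 2 fragment(s).
Check: final fork_pos = 20; the multiples of 7 that are <= 20 are 7..14 -> 20 // 7 = 2 completed fragment(s).

Answer: 2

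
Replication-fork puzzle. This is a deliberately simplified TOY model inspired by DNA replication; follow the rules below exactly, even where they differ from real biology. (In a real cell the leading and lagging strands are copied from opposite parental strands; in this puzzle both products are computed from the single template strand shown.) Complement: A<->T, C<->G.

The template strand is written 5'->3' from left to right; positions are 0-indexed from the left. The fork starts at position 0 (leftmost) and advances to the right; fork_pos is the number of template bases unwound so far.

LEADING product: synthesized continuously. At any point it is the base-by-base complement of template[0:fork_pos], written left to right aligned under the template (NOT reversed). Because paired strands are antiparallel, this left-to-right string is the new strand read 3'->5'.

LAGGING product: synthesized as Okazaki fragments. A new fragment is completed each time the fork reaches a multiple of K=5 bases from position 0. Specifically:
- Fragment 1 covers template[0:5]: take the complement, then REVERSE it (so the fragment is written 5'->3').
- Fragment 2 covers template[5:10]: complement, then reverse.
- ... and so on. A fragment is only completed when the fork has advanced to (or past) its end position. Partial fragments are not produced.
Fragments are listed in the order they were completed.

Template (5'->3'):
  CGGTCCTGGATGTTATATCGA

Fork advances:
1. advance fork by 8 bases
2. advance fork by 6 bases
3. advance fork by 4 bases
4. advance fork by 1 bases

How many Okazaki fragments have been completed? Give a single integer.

Answer: 3

Derivation:
Step 1: advance 8 -> fork_pos = 0 + 8 = 8. Reached multiple(s) of 5: 5 -> fragment 1 completed (1 total).
Step 2: advance 6 -> fork_pos = 8 + 6 = 14. Reached multiple(s) of 5: 10 -> fragment 2 completed (2 total).
Step 3: advance 4 -> fork_pos = 14 + 4 = 18. Reached multiple(s) of 5: 15 -> fragment 3 completed (3 total).
Step 4: advance 1 -> fork_pos = 18 + 1 = 19. Next multiple of 5 is 20 (not reached); still 3 fragment(s).
Check: final fork_pos = 19; the multiples of 5 that are <= 19 are 5..15 -> 19 // 5 = 3 completed fragment(s).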